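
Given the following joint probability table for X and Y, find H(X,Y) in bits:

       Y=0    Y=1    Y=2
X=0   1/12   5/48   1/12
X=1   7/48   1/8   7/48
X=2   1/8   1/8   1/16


H(X,Y) = -Σ p(x,y) log₂ p(x,y)
  p(0,0)=1/12: -0.0833 × log₂(0.0833) = 0.2987
  p(0,1)=5/48: -0.1042 × log₂(0.1042) = 0.3399
  p(0,2)=1/12: -0.0833 × log₂(0.0833) = 0.2987
  p(1,0)=7/48: -0.1458 × log₂(0.1458) = 0.4051
  p(1,1)=1/8: -0.1250 × log₂(0.1250) = 0.3750
  p(1,2)=7/48: -0.1458 × log₂(0.1458) = 0.4051
  p(2,0)=1/8: -0.1250 × log₂(0.1250) = 0.3750
  p(2,1)=1/8: -0.1250 × log₂(0.1250) = 0.3750
  p(2,2)=1/16: -0.0625 × log₂(0.0625) = 0.2500
H(X,Y) = 3.1225 bits


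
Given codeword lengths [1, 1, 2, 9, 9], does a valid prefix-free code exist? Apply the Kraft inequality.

Kraft inequality: Σ 2^(-l_i) ≤ 1 for prefix-free code
Calculating: 2^(-1) + 2^(-1) + 2^(-2) + 2^(-9) + 2^(-9)
= 0.5 + 0.5 + 0.25 + 0.001953125 + 0.001953125
= 1.2539
Since 1.2539 > 1, prefix-free code does not exist


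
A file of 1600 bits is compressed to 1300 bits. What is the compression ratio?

Compression ratio = Original / Compressed
= 1600 / 1300 = 1.23:1


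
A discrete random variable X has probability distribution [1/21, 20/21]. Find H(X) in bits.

H(X) = -Σ p(x) log₂ p(x)
  -1/21 × log₂(1/21) = 0.2092
  -20/21 × log₂(20/21) = 0.0670
H(X) = 0.2762 bits


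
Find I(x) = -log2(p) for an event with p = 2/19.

Information content I(x) = -log₂(p(x))
I = -log₂(2/19) = -log₂(0.1053)
I = 3.2479 bits


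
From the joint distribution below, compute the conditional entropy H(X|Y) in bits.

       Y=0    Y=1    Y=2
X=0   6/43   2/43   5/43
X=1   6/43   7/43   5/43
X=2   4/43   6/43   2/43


H(X|Y) = Σ_y p(y) H(X|Y=y)
  p(Y=0) = 16/43, H(X|Y=0) = 1.5613
  p(Y=1) = 15/43, H(X|Y=1) = 1.4295
  p(Y=2) = 12/43, H(X|Y=2) = 1.4834
H(X|Y) = 0.3721×1.5613 + 0.3488×1.4295 + 0.2791×1.4834 = 1.4936 bits


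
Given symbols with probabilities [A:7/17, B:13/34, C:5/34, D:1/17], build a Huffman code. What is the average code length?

Huffman tree construction:
Combine smallest probabilities repeatedly
Resulting codes:
  A: 0 (length 1)
  B: 11 (length 2)
  C: 101 (length 3)
  D: 100 (length 3)
Average length = Σ p(s) × length(s) = 1.7941 bits


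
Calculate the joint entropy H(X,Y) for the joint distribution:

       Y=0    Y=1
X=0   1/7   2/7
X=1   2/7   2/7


H(X,Y) = -Σ p(x,y) log₂ p(x,y)
  p(0,0)=1/7: -0.1429 × log₂(0.1429) = 0.4011
  p(0,1)=2/7: -0.2857 × log₂(0.2857) = 0.5164
  p(1,0)=2/7: -0.2857 × log₂(0.2857) = 0.5164
  p(1,1)=2/7: -0.2857 × log₂(0.2857) = 0.5164
H(X,Y) = 1.9502 bits


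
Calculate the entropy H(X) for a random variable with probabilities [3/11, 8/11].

H(X) = -Σ p(x) log₂ p(x)
  -3/11 × log₂(3/11) = 0.5112
  -8/11 × log₂(8/11) = 0.3341
H(X) = 0.8454 bits


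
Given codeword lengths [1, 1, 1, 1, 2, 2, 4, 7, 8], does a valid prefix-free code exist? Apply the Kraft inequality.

Kraft inequality: Σ 2^(-l_i) ≤ 1 for prefix-free code
Calculating: 2^(-1) + 2^(-1) + 2^(-1) + 2^(-1) + 2^(-2) + 2^(-2) + 2^(-4) + 2^(-7) + 2^(-8)
= 0.5 + 0.5 + 0.5 + 0.5 + 0.25 + 0.25 + 0.0625 + 0.0078125 + 0.00390625
= 2.5742
Since 2.5742 > 1, prefix-free code does not exist


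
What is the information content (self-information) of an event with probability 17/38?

Information content I(x) = -log₂(p(x))
I = -log₂(17/38) = -log₂(0.4474)
I = 1.1605 bits


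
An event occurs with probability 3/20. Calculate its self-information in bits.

Information content I(x) = -log₂(p(x))
I = -log₂(3/20) = -log₂(0.1500)
I = 2.7370 bits


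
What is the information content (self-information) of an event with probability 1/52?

Information content I(x) = -log₂(p(x))
I = -log₂(1/52) = -log₂(0.0192)
I = 5.7004 bits


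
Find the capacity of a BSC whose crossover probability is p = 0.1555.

For BSC with error probability p:
C = 1 - H(p) where H(p) is binary entropy
H(0.1555) = -0.1555 × log₂(0.1555) - 0.8445 × log₂(0.8445)
H(p) = 0.6234
C = 1 - 0.6234 = 0.3766 bits/use


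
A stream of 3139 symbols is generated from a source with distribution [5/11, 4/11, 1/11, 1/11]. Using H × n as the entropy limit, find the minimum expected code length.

Entropy H = 1.6767 bits/symbol
Minimum bits = H × n = 1.6767 × 3139
= 5263.28 bits


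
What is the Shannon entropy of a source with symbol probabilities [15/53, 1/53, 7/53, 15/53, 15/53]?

H(X) = -Σ p(x) log₂ p(x)
  -15/53 × log₂(15/53) = 0.5154
  -1/53 × log₂(1/53) = 0.1081
  -7/53 × log₂(7/53) = 0.3857
  -15/53 × log₂(15/53) = 0.5154
  -15/53 × log₂(15/53) = 0.5154
H(X) = 2.0400 bits


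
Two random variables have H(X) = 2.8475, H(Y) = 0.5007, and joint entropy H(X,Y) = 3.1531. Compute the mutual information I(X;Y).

I(X;Y) = H(X) + H(Y) - H(X,Y)
I(X;Y) = 2.8475 + 0.5007 - 3.1531 = 0.1951 bits


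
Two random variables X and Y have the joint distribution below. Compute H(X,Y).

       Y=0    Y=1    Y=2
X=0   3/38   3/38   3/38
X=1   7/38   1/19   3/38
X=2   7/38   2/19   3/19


H(X,Y) = -Σ p(x,y) log₂ p(x,y)
  p(0,0)=3/38: -0.0789 × log₂(0.0789) = 0.2892
  p(0,1)=3/38: -0.0789 × log₂(0.0789) = 0.2892
  p(0,2)=3/38: -0.0789 × log₂(0.0789) = 0.2892
  p(1,0)=7/38: -0.1842 × log₂(0.1842) = 0.4496
  p(1,1)=1/19: -0.0526 × log₂(0.0526) = 0.2236
  p(1,2)=3/38: -0.0789 × log₂(0.0789) = 0.2892
  p(2,0)=7/38: -0.1842 × log₂(0.1842) = 0.4496
  p(2,1)=2/19: -0.1053 × log₂(0.1053) = 0.3419
  p(2,2)=3/19: -0.1579 × log₂(0.1579) = 0.4205
H(X,Y) = 3.0418 bits


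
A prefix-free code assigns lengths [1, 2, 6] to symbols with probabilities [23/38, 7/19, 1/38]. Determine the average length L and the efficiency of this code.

Average length L = Σ p_i × l_i = 1.5000 bits
Entropy H = 1.1073 bits
Efficiency η = H/L × 100% = 73.82%


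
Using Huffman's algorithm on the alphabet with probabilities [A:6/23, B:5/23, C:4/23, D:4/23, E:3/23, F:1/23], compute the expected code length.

Huffman tree construction:
Combine smallest probabilities repeatedly
Resulting codes:
  A: 10 (length 2)
  B: 01 (length 2)
  C: 110 (length 3)
  D: 111 (length 3)
  E: 001 (length 3)
  F: 000 (length 3)
Average length = Σ p(s) × length(s) = 2.5217 bits


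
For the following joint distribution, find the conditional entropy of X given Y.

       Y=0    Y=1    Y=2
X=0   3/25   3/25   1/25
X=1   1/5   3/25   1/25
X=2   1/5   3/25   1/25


H(X|Y) = Σ_y p(y) H(X|Y=y)
  p(Y=0) = 13/25, H(X|Y=0) = 1.5486
  p(Y=1) = 9/25, H(X|Y=1) = 1.5850
  p(Y=2) = 3/25, H(X|Y=2) = 1.5850
H(X|Y) = 0.5200×1.5486 + 0.3600×1.5850 + 0.1200×1.5850 = 1.5660 bits


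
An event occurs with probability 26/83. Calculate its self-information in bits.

Information content I(x) = -log₂(p(x))
I = -log₂(26/83) = -log₂(0.3133)
I = 1.6746 bits


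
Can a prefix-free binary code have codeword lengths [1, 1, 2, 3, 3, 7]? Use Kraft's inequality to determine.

Kraft inequality: Σ 2^(-l_i) ≤ 1 for prefix-free code
Calculating: 2^(-1) + 2^(-1) + 2^(-2) + 2^(-3) + 2^(-3) + 2^(-7)
= 0.5 + 0.5 + 0.25 + 0.125 + 0.125 + 0.0078125
= 1.5078
Since 1.5078 > 1, prefix-free code does not exist


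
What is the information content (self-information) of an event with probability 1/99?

Information content I(x) = -log₂(p(x))
I = -log₂(1/99) = -log₂(0.0101)
I = 6.6294 bits


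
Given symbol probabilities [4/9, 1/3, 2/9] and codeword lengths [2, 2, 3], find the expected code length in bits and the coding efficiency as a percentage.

Average length L = Σ p_i × l_i = 2.2222 bits
Entropy H = 1.5305 bits
Efficiency η = H/L × 100% = 68.87%


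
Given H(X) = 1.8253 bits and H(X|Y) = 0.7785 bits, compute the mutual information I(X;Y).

I(X;Y) = H(X) - H(X|Y)
I(X;Y) = 1.8253 - 0.7785 = 1.0468 bits


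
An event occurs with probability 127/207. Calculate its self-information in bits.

Information content I(x) = -log₂(p(x))
I = -log₂(127/207) = -log₂(0.6135)
I = 0.7048 bits


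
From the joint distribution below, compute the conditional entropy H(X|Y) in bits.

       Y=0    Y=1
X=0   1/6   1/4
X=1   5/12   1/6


H(X|Y) = Σ_y p(y) H(X|Y=y)
  p(Y=0) = 7/12, H(X|Y=0) = 0.8631
  p(Y=1) = 5/12, H(X|Y=1) = 0.9710
H(X|Y) = 0.5833×0.8631 + 0.4167×0.9710 = 0.9080 bits


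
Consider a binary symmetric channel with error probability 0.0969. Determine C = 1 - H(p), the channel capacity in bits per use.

For BSC with error probability p:
C = 1 - H(p) where H(p) is binary entropy
H(0.0969) = -0.0969 × log₂(0.0969) - 0.9031 × log₂(0.9031)
H(p) = 0.4591
C = 1 - 0.4591 = 0.5409 bits/use


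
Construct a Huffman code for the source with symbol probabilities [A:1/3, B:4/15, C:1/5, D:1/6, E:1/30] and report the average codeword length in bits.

Huffman tree construction:
Combine smallest probabilities repeatedly
Resulting codes:
  A: 11 (length 2)
  B: 10 (length 2)
  C: 00 (length 2)
  D: 011 (length 3)
  E: 010 (length 3)
Average length = Σ p(s) × length(s) = 2.2000 bits


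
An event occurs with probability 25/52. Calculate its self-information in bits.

Information content I(x) = -log₂(p(x))
I = -log₂(25/52) = -log₂(0.4808)
I = 1.0566 bits


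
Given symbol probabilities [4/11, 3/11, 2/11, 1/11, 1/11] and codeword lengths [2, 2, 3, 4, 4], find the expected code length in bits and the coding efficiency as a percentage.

Average length L = Σ p_i × l_i = 2.5455 bits
Entropy H = 2.1181 bits
Efficiency η = H/L × 100% = 83.21%


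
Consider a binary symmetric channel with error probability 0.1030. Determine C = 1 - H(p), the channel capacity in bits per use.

For BSC with error probability p:
C = 1 - H(p) where H(p) is binary entropy
H(0.1030) = -0.1030 × log₂(0.1030) - 0.8970 × log₂(0.8970)
H(p) = 0.4784
C = 1 - 0.4784 = 0.5216 bits/use


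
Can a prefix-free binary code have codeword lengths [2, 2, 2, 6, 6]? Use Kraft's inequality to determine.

Kraft inequality: Σ 2^(-l_i) ≤ 1 for prefix-free code
Calculating: 2^(-2) + 2^(-2) + 2^(-2) + 2^(-6) + 2^(-6)
= 0.25 + 0.25 + 0.25 + 0.015625 + 0.015625
= 0.7812
Since 0.7812 ≤ 1, prefix-free code exists


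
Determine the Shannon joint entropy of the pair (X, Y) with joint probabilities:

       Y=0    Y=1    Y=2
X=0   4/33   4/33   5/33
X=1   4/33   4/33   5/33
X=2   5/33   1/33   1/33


H(X,Y) = -Σ p(x,y) log₂ p(x,y)
  p(0,0)=4/33: -0.1212 × log₂(0.1212) = 0.3690
  p(0,1)=4/33: -0.1212 × log₂(0.1212) = 0.3690
  p(0,2)=5/33: -0.1515 × log₂(0.1515) = 0.4125
  p(1,0)=4/33: -0.1212 × log₂(0.1212) = 0.3690
  p(1,1)=4/33: -0.1212 × log₂(0.1212) = 0.3690
  p(1,2)=5/33: -0.1515 × log₂(0.1515) = 0.4125
  p(2,0)=5/33: -0.1515 × log₂(0.1515) = 0.4125
  p(2,1)=1/33: -0.0303 × log₂(0.0303) = 0.1529
  p(2,2)=1/33: -0.0303 × log₂(0.0303) = 0.1529
H(X,Y) = 3.0193 bits


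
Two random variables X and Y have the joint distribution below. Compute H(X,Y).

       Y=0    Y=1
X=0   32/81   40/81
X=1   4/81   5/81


H(X,Y) = -Σ p(x,y) log₂ p(x,y)
  p(0,0)=32/81: -0.3951 × log₂(0.3951) = 0.5293
  p(0,1)=40/81: -0.4938 × log₂(0.4938) = 0.5027
  p(1,0)=4/81: -0.0494 × log₂(0.0494) = 0.2143
  p(1,1)=5/81: -0.0617 × log₂(0.0617) = 0.2480
H(X,Y) = 1.4943 bits


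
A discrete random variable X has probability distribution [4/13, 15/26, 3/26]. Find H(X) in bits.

H(X) = -Σ p(x) log₂ p(x)
  -4/13 × log₂(4/13) = 0.5232
  -15/26 × log₂(15/26) = 0.4578
  -3/26 × log₂(3/26) = 0.3595
H(X) = 1.3405 bits


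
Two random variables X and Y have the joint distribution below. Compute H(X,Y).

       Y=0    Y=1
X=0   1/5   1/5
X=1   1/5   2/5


H(X,Y) = -Σ p(x,y) log₂ p(x,y)
  p(0,0)=1/5: -0.2000 × log₂(0.2000) = 0.4644
  p(0,1)=1/5: -0.2000 × log₂(0.2000) = 0.4644
  p(1,0)=1/5: -0.2000 × log₂(0.2000) = 0.4644
  p(1,1)=2/5: -0.4000 × log₂(0.4000) = 0.5288
H(X,Y) = 1.9219 bits


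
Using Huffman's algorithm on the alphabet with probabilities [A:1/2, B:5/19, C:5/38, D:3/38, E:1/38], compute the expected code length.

Huffman tree construction:
Combine smallest probabilities repeatedly
Resulting codes:
  A: 0 (length 1)
  B: 11 (length 2)
  C: 101 (length 3)
  D: 1001 (length 4)
  E: 1000 (length 4)
Average length = Σ p(s) × length(s) = 1.8421 bits


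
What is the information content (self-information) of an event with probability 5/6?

Information content I(x) = -log₂(p(x))
I = -log₂(5/6) = -log₂(0.8333)
I = 0.2630 bits


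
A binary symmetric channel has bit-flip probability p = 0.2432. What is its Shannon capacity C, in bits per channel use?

For BSC with error probability p:
C = 1 - H(p) where H(p) is binary entropy
H(0.2432) = -0.2432 × log₂(0.2432) - 0.7568 × log₂(0.7568)
H(p) = 0.8003
C = 1 - 0.8003 = 0.1997 bits/use


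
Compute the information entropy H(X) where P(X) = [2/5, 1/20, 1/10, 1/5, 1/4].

H(X) = -Σ p(x) log₂ p(x)
  -2/5 × log₂(2/5) = 0.5288
  -1/20 × log₂(1/20) = 0.2161
  -1/10 × log₂(1/10) = 0.3322
  -1/5 × log₂(1/5) = 0.4644
  -1/4 × log₂(1/4) = 0.5000
H(X) = 2.0414 bits


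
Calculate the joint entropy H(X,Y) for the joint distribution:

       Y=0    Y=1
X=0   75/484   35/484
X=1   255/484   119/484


H(X,Y) = -Σ p(x,y) log₂ p(x,y)
  p(0,0)=75/484: -0.1550 × log₂(0.1550) = 0.4168
  p(0,1)=35/484: -0.0723 × log₂(0.0723) = 0.2740
  p(1,0)=255/484: -0.5269 × log₂(0.5269) = 0.4871
  p(1,1)=119/484: -0.2459 × log₂(0.2459) = 0.4976
H(X,Y) = 1.6756 bits


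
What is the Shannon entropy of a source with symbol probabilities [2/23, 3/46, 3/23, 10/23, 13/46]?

H(X) = -Σ p(x) log₂ p(x)
  -2/23 × log₂(2/23) = 0.3064
  -3/46 × log₂(3/46) = 0.2569
  -3/23 × log₂(3/23) = 0.3833
  -10/23 × log₂(10/23) = 0.5224
  -13/46 × log₂(13/46) = 0.5152
H(X) = 1.9842 bits


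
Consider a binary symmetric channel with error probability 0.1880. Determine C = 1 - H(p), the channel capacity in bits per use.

For BSC with error probability p:
C = 1 - H(p) where H(p) is binary entropy
H(0.1880) = -0.1880 × log₂(0.1880) - 0.8120 × log₂(0.8120)
H(p) = 0.6973
C = 1 - 0.6973 = 0.3027 bits/use


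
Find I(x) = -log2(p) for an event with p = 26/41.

Information content I(x) = -log₂(p(x))
I = -log₂(26/41) = -log₂(0.6341)
I = 0.6571 bits


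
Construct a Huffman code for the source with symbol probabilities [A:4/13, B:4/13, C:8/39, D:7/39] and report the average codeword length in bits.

Huffman tree construction:
Combine smallest probabilities repeatedly
Resulting codes:
  A: 10 (length 2)
  B: 11 (length 2)
  C: 01 (length 2)
  D: 00 (length 2)
Average length = Σ p(s) × length(s) = 2.0000 bits


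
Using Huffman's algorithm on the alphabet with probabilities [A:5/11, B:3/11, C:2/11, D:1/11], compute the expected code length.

Huffman tree construction:
Combine smallest probabilities repeatedly
Resulting codes:
  A: 0 (length 1)
  B: 10 (length 2)
  C: 111 (length 3)
  D: 110 (length 3)
Average length = Σ p(s) × length(s) = 1.8182 bits


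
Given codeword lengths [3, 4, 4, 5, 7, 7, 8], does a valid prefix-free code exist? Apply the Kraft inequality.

Kraft inequality: Σ 2^(-l_i) ≤ 1 for prefix-free code
Calculating: 2^(-3) + 2^(-4) + 2^(-4) + 2^(-5) + 2^(-7) + 2^(-7) + 2^(-8)
= 0.125 + 0.0625 + 0.0625 + 0.03125 + 0.0078125 + 0.0078125 + 0.00390625
= 0.3008
Since 0.3008 ≤ 1, prefix-free code exists


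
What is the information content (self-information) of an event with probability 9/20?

Information content I(x) = -log₂(p(x))
I = -log₂(9/20) = -log₂(0.4500)
I = 1.1520 bits


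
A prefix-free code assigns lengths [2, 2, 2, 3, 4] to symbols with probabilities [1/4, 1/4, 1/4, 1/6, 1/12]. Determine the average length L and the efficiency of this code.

Average length L = Σ p_i × l_i = 2.3333 bits
Entropy H = 2.2296 bits
Efficiency η = H/L × 100% = 95.55%


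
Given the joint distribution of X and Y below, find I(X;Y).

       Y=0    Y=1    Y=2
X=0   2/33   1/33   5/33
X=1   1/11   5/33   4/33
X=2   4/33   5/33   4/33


H(X) = 1.5557, H(Y) = 1.5690, H(X,Y) = 3.0570
I(X;Y) = H(X) + H(Y) - H(X,Y) = 0.0677 bits


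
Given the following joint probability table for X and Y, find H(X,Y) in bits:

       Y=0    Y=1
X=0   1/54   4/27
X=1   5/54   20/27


H(X,Y) = -Σ p(x,y) log₂ p(x,y)
  p(0,0)=1/54: -0.0185 × log₂(0.0185) = 0.1066
  p(0,1)=4/27: -0.1481 × log₂(0.1481) = 0.4081
  p(1,0)=5/54: -0.0926 × log₂(0.0926) = 0.3179
  p(1,1)=20/27: -0.7407 × log₂(0.7407) = 0.3207
H(X,Y) = 1.1533 bits


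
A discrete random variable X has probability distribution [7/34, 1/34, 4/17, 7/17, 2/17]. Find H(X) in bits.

H(X) = -Σ p(x) log₂ p(x)
  -7/34 × log₂(7/34) = 0.4694
  -1/34 × log₂(1/34) = 0.1496
  -4/17 × log₂(4/17) = 0.4912
  -7/17 × log₂(7/17) = 0.5271
  -2/17 × log₂(2/17) = 0.3632
H(X) = 2.0006 bits


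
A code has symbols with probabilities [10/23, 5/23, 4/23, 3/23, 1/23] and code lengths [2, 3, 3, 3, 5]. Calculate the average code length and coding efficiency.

Average length L = Σ p_i × l_i = 2.6522 bits
Entropy H = 2.0199 bits
Efficiency η = H/L × 100% = 76.16%


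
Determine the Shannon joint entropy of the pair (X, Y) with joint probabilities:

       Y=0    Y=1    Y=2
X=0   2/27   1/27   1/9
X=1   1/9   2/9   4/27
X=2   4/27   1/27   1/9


H(X,Y) = -Σ p(x,y) log₂ p(x,y)
  p(0,0)=2/27: -0.0741 × log₂(0.0741) = 0.2781
  p(0,1)=1/27: -0.0370 × log₂(0.0370) = 0.1761
  p(0,2)=1/9: -0.1111 × log₂(0.1111) = 0.3522
  p(1,0)=1/9: -0.1111 × log₂(0.1111) = 0.3522
  p(1,1)=2/9: -0.2222 × log₂(0.2222) = 0.4822
  p(1,2)=4/27: -0.1481 × log₂(0.1481) = 0.4081
  p(2,0)=4/27: -0.1481 × log₂(0.1481) = 0.4081
  p(2,1)=1/27: -0.0370 × log₂(0.0370) = 0.1761
  p(2,2)=1/9: -0.1111 × log₂(0.1111) = 0.3522
H(X,Y) = 2.9855 bits


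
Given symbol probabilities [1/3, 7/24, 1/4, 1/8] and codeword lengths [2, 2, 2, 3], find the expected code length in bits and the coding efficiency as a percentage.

Average length L = Σ p_i × l_i = 2.1250 bits
Entropy H = 1.9218 bits
Efficiency η = H/L × 100% = 90.44%


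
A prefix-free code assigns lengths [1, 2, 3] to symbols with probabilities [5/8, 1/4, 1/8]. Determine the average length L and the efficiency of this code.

Average length L = Σ p_i × l_i = 1.5000 bits
Entropy H = 1.2988 bits
Efficiency η = H/L × 100% = 86.59%


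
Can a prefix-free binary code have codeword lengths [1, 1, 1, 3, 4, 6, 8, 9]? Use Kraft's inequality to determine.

Kraft inequality: Σ 2^(-l_i) ≤ 1 for prefix-free code
Calculating: 2^(-1) + 2^(-1) + 2^(-1) + 2^(-3) + 2^(-4) + 2^(-6) + 2^(-8) + 2^(-9)
= 0.5 + 0.5 + 0.5 + 0.125 + 0.0625 + 0.015625 + 0.00390625 + 0.001953125
= 1.7090
Since 1.7090 > 1, prefix-free code does not exist


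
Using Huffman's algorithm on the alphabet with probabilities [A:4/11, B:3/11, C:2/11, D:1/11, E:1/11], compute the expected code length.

Huffman tree construction:
Combine smallest probabilities repeatedly
Resulting codes:
  A: 11 (length 2)
  B: 10 (length 2)
  C: 00 (length 2)
  D: 010 (length 3)
  E: 011 (length 3)
Average length = Σ p(s) × length(s) = 2.1818 bits


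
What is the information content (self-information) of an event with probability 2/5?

Information content I(x) = -log₂(p(x))
I = -log₂(2/5) = -log₂(0.4000)
I = 1.3219 bits


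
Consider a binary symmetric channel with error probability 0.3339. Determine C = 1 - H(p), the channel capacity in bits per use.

For BSC with error probability p:
C = 1 - H(p) where H(p) is binary entropy
H(0.3339) = -0.3339 × log₂(0.3339) - 0.6661 × log₂(0.6661)
H(p) = 0.9189
C = 1 - 0.9189 = 0.0811 bits/use


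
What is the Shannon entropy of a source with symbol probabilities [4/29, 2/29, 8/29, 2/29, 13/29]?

H(X) = -Σ p(x) log₂ p(x)
  -4/29 × log₂(4/29) = 0.3942
  -2/29 × log₂(2/29) = 0.2661
  -8/29 × log₂(8/29) = 0.5125
  -2/29 × log₂(2/29) = 0.2661
  -13/29 × log₂(13/29) = 0.5189
H(X) = 1.9578 bits


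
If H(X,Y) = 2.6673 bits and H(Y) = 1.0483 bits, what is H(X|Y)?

Chain rule: H(X,Y) = H(X|Y) + H(Y)
H(X|Y) = H(X,Y) - H(Y) = 2.6673 - 1.0483 = 1.619 bits


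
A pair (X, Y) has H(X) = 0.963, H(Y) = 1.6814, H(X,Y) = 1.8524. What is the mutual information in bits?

I(X;Y) = H(X) + H(Y) - H(X,Y)
I(X;Y) = 0.963 + 1.6814 - 1.8524 = 0.792 bits


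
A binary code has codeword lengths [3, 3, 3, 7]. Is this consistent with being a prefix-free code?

Kraft inequality: Σ 2^(-l_i) ≤ 1 for prefix-free code
Calculating: 2^(-3) + 2^(-3) + 2^(-3) + 2^(-7)
= 0.125 + 0.125 + 0.125 + 0.0078125
= 0.3828
Since 0.3828 ≤ 1, prefix-free code exists


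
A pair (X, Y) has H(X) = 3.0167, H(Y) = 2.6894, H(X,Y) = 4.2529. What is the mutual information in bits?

I(X;Y) = H(X) + H(Y) - H(X,Y)
I(X;Y) = 3.0167 + 2.6894 - 4.2529 = 1.4532 bits


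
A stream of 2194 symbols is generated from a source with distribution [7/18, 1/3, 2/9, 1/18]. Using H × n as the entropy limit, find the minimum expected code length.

Entropy H = 1.7721 bits/symbol
Minimum bits = H × n = 1.7721 × 2194
= 3887.94 bits


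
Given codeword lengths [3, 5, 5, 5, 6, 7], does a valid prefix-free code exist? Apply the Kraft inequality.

Kraft inequality: Σ 2^(-l_i) ≤ 1 for prefix-free code
Calculating: 2^(-3) + 2^(-5) + 2^(-5) + 2^(-5) + 2^(-6) + 2^(-7)
= 0.125 + 0.03125 + 0.03125 + 0.03125 + 0.015625 + 0.0078125
= 0.2422
Since 0.2422 ≤ 1, prefix-free code exists


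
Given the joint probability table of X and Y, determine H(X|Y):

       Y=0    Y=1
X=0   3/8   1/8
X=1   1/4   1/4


H(X|Y) = Σ_y p(y) H(X|Y=y)
  p(Y=0) = 5/8, H(X|Y=0) = 0.9710
  p(Y=1) = 3/8, H(X|Y=1) = 0.9183
H(X|Y) = 0.6250×0.9710 + 0.3750×0.9183 = 0.9512 bits


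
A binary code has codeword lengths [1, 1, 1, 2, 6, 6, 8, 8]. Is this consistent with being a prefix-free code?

Kraft inequality: Σ 2^(-l_i) ≤ 1 for prefix-free code
Calculating: 2^(-1) + 2^(-1) + 2^(-1) + 2^(-2) + 2^(-6) + 2^(-6) + 2^(-8) + 2^(-8)
= 0.5 + 0.5 + 0.5 + 0.25 + 0.015625 + 0.015625 + 0.00390625 + 0.00390625
= 1.7891
Since 1.7891 > 1, prefix-free code does not exist


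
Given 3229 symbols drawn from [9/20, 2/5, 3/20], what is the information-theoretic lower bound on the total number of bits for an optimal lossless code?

Entropy H = 1.4577 bits/symbol
Minimum bits = H × n = 1.4577 × 3229
= 4706.97 bits


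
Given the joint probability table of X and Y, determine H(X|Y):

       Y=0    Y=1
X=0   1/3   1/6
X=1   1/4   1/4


H(X|Y) = Σ_y p(y) H(X|Y=y)
  p(Y=0) = 7/12, H(X|Y=0) = 0.9852
  p(Y=1) = 5/12, H(X|Y=1) = 0.9710
H(X|Y) = 0.5833×0.9852 + 0.4167×0.9710 = 0.9793 bits


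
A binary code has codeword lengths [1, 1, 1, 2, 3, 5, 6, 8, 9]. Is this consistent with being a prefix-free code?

Kraft inequality: Σ 2^(-l_i) ≤ 1 for prefix-free code
Calculating: 2^(-1) + 2^(-1) + 2^(-1) + 2^(-2) + 2^(-3) + 2^(-5) + 2^(-6) + 2^(-8) + 2^(-9)
= 0.5 + 0.5 + 0.5 + 0.25 + 0.125 + 0.03125 + 0.015625 + 0.00390625 + 0.001953125
= 1.9277
Since 1.9277 > 1, prefix-free code does not exist


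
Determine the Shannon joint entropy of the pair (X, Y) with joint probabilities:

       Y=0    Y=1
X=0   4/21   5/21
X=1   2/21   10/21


H(X,Y) = -Σ p(x,y) log₂ p(x,y)
  p(0,0)=4/21: -0.1905 × log₂(0.1905) = 0.4557
  p(0,1)=5/21: -0.2381 × log₂(0.2381) = 0.4929
  p(1,0)=2/21: -0.0952 × log₂(0.0952) = 0.3231
  p(1,1)=10/21: -0.4762 × log₂(0.4762) = 0.5097
H(X,Y) = 1.7814 bits


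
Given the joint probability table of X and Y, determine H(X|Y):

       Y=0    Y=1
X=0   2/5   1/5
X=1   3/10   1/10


H(X|Y) = Σ_y p(y) H(X|Y=y)
  p(Y=0) = 7/10, H(X|Y=0) = 0.9852
  p(Y=1) = 3/10, H(X|Y=1) = 0.9183
H(X|Y) = 0.7000×0.9852 + 0.3000×0.9183 = 0.9651 bits


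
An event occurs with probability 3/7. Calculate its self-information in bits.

Information content I(x) = -log₂(p(x))
I = -log₂(3/7) = -log₂(0.4286)
I = 1.2224 bits


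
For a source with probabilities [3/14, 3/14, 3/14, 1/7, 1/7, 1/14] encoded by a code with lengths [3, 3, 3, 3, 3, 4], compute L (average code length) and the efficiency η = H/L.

Average length L = Σ p_i × l_i = 3.0714 bits
Entropy H = 2.5027 bits
Efficiency η = H/L × 100% = 81.48%


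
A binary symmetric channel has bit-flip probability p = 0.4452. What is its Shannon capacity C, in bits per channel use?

For BSC with error probability p:
C = 1 - H(p) where H(p) is binary entropy
H(0.4452) = -0.4452 × log₂(0.4452) - 0.5548 × log₂(0.5548)
H(p) = 0.9913
C = 1 - 0.9913 = 0.0087 bits/use


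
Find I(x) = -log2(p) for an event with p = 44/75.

Information content I(x) = -log₂(p(x))
I = -log₂(44/75) = -log₂(0.5867)
I = 0.7694 bits


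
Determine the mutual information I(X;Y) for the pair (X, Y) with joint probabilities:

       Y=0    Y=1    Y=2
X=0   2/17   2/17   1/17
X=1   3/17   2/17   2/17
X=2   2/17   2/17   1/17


H(X) = 1.5657, H(Y) = 1.5486, H(X,Y) = 3.1019
I(X;Y) = H(X) + H(Y) - H(X,Y) = 0.0123 bits


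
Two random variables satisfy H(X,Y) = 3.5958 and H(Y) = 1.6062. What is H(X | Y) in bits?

Chain rule: H(X,Y) = H(X|Y) + H(Y)
H(X|Y) = H(X,Y) - H(Y) = 3.5958 - 1.6062 = 1.9896 bits


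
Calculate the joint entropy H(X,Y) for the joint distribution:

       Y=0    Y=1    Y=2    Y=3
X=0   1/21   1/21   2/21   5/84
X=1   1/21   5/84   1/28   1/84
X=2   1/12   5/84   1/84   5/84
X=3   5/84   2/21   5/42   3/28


H(X,Y) = -Σ p(x,y) log₂ p(x,y)
  p(0,0)=1/21: -0.0476 × log₂(0.0476) = 0.2092
  p(0,1)=1/21: -0.0476 × log₂(0.0476) = 0.2092
  p(0,2)=2/21: -0.0952 × log₂(0.0952) = 0.3231
  p(0,3)=5/84: -0.0595 × log₂(0.0595) = 0.2423
  p(1,0)=1/21: -0.0476 × log₂(0.0476) = 0.2092
  p(1,1)=5/84: -0.0595 × log₂(0.0595) = 0.2423
  p(1,2)=1/28: -0.0357 × log₂(0.0357) = 0.1717
  p(1,3)=1/84: -0.0119 × log₂(0.0119) = 0.0761
  p(2,0)=1/12: -0.0833 × log₂(0.0833) = 0.2987
  p(2,1)=5/84: -0.0595 × log₂(0.0595) = 0.2423
  p(2,2)=1/84: -0.0119 × log₂(0.0119) = 0.0761
  p(2,3)=5/84: -0.0595 × log₂(0.0595) = 0.2423
  p(3,0)=5/84: -0.0595 × log₂(0.0595) = 0.2423
  p(3,1)=2/21: -0.0952 × log₂(0.0952) = 0.3231
  p(3,2)=5/42: -0.1190 × log₂(0.1190) = 0.3655
  p(3,3)=3/28: -0.1071 × log₂(0.1071) = 0.3453
H(X,Y) = 3.8185 bits


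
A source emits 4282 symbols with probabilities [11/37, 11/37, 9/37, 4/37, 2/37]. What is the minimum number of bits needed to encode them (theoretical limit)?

Entropy H = 2.1112 bits/symbol
Minimum bits = H × n = 2.1112 × 4282
= 9039.99 bits


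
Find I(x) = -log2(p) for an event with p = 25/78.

Information content I(x) = -log₂(p(x))
I = -log₂(25/78) = -log₂(0.3205)
I = 1.6415 bits


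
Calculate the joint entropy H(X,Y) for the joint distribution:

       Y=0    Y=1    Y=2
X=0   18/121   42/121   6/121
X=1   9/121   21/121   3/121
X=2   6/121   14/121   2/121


H(X,Y) = -Σ p(x,y) log₂ p(x,y)
  p(0,0)=18/121: -0.1488 × log₂(0.1488) = 0.4089
  p(0,1)=42/121: -0.3471 × log₂(0.3471) = 0.5299
  p(0,2)=6/121: -0.0496 × log₂(0.0496) = 0.2149
  p(1,0)=9/121: -0.0744 × log₂(0.0744) = 0.2788
  p(1,1)=21/121: -0.1736 × log₂(0.1736) = 0.4385
  p(1,2)=3/121: -0.0248 × log₂(0.0248) = 0.1322
  p(2,0)=6/121: -0.0496 × log₂(0.0496) = 0.2149
  p(2,1)=14/121: -0.1157 × log₂(0.1157) = 0.3600
  p(2,2)=2/121: -0.0165 × log₂(0.0165) = 0.0978
H(X,Y) = 2.6760 bits


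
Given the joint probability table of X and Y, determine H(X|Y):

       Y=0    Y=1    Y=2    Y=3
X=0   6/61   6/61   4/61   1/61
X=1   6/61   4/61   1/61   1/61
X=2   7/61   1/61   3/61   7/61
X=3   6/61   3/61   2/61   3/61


H(X|Y) = Σ_y p(y) H(X|Y=y)
  p(Y=0) = 25/61, H(X|Y=0) = 1.9966
  p(Y=1) = 14/61, H(X|Y=1) = 1.7885
  p(Y=2) = 10/61, H(X|Y=2) = 1.8464
  p(Y=3) = 12/61, H(X|Y=3) = 1.5511
H(X|Y) = 0.4098×1.9966 + 0.2295×1.7885 + 0.1639×1.8464 + 0.1967×1.5511 = 1.8366 bits


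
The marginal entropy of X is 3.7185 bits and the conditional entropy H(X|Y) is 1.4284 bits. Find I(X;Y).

I(X;Y) = H(X) - H(X|Y)
I(X;Y) = 3.7185 - 1.4284 = 2.2901 bits


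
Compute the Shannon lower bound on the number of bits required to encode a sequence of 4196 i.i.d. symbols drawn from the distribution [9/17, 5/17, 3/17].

Entropy H = 1.4466 bits/symbol
Minimum bits = H × n = 1.4466 × 4196
= 6070.13 bits


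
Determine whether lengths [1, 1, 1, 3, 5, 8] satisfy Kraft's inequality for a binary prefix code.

Kraft inequality: Σ 2^(-l_i) ≤ 1 for prefix-free code
Calculating: 2^(-1) + 2^(-1) + 2^(-1) + 2^(-3) + 2^(-5) + 2^(-8)
= 0.5 + 0.5 + 0.5 + 0.125 + 0.03125 + 0.00390625
= 1.6602
Since 1.6602 > 1, prefix-free code does not exist


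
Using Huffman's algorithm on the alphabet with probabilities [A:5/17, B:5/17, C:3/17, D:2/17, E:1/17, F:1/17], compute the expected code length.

Huffman tree construction:
Combine smallest probabilities repeatedly
Resulting codes:
  A: 10 (length 2)
  B: 11 (length 2)
  C: 00 (length 2)
  D: 010 (length 3)
  E: 0110 (length 4)
  F: 0111 (length 4)
Average length = Σ p(s) × length(s) = 2.3529 bits


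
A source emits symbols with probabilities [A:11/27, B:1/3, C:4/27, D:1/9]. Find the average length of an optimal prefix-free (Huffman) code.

Huffman tree construction:
Combine smallest probabilities repeatedly
Resulting codes:
  A: 0 (length 1)
  B: 11 (length 2)
  C: 101 (length 3)
  D: 100 (length 3)
Average length = Σ p(s) × length(s) = 1.8519 bits


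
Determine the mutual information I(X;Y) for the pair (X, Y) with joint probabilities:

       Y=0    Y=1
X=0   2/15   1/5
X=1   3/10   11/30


H(X) = 0.9183, H(Y) = 0.9871, H(X,Y) = 1.9038
I(X;Y) = H(X) + H(Y) - H(X,Y) = 0.0016 bits


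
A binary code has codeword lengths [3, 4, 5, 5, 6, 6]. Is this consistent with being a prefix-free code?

Kraft inequality: Σ 2^(-l_i) ≤ 1 for prefix-free code
Calculating: 2^(-3) + 2^(-4) + 2^(-5) + 2^(-5) + 2^(-6) + 2^(-6)
= 0.125 + 0.0625 + 0.03125 + 0.03125 + 0.015625 + 0.015625
= 0.2812
Since 0.2812 ≤ 1, prefix-free code exists


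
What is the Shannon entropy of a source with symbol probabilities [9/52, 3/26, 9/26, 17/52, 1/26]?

H(X) = -Σ p(x) log₂ p(x)
  -9/52 × log₂(9/52) = 0.4380
  -3/26 × log₂(3/26) = 0.3595
  -9/26 × log₂(9/26) = 0.5298
  -17/52 × log₂(17/52) = 0.5273
  -1/26 × log₂(1/26) = 0.1808
H(X) = 2.0354 bits


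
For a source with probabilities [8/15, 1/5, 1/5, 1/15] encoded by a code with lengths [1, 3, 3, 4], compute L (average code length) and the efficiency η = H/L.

Average length L = Σ p_i × l_i = 2.0000 bits
Entropy H = 1.6729 bits
Efficiency η = H/L × 100% = 83.65%


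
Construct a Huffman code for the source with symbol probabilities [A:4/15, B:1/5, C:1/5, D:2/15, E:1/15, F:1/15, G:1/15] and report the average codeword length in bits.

Huffman tree construction:
Combine smallest probabilities repeatedly
Resulting codes:
  A: 10 (length 2)
  B: 111 (length 3)
  C: 00 (length 2)
  D: 011 (length 3)
  E: 1100 (length 4)
  F: 1101 (length 4)
  G: 010 (length 3)
Average length = Σ p(s) × length(s) = 2.6667 bits


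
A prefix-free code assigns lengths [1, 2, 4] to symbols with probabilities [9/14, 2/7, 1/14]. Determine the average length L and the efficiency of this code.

Average length L = Σ p_i × l_i = 1.5000 bits
Entropy H = 1.1981 bits
Efficiency η = H/L × 100% = 79.87%


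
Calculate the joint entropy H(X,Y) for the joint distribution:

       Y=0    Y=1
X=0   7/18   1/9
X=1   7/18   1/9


H(X,Y) = -Σ p(x,y) log₂ p(x,y)
  p(0,0)=7/18: -0.3889 × log₂(0.3889) = 0.5299
  p(0,1)=1/9: -0.1111 × log₂(0.1111) = 0.3522
  p(1,0)=7/18: -0.3889 × log₂(0.3889) = 0.5299
  p(1,1)=1/9: -0.1111 × log₂(0.1111) = 0.3522
H(X,Y) = 1.7642 bits


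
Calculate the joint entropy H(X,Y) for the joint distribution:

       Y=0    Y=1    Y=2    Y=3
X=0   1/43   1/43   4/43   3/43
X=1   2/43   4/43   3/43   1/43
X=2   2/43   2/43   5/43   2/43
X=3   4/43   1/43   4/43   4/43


H(X,Y) = -Σ p(x,y) log₂ p(x,y)
  p(0,0)=1/43: -0.0233 × log₂(0.0233) = 0.1262
  p(0,1)=1/43: -0.0233 × log₂(0.0233) = 0.1262
  p(0,2)=4/43: -0.0930 × log₂(0.0930) = 0.3187
  p(0,3)=3/43: -0.0698 × log₂(0.0698) = 0.2680
  p(1,0)=2/43: -0.0465 × log₂(0.0465) = 0.2059
  p(1,1)=4/43: -0.0930 × log₂(0.0930) = 0.3187
  p(1,2)=3/43: -0.0698 × log₂(0.0698) = 0.2680
  p(1,3)=1/43: -0.0233 × log₂(0.0233) = 0.1262
  p(2,0)=2/43: -0.0465 × log₂(0.0465) = 0.2059
  p(2,1)=2/43: -0.0465 × log₂(0.0465) = 0.2059
  p(2,2)=5/43: -0.1163 × log₂(0.1163) = 0.3610
  p(2,3)=2/43: -0.0465 × log₂(0.0465) = 0.2059
  p(3,0)=4/43: -0.0930 × log₂(0.0930) = 0.3187
  p(3,1)=1/43: -0.0233 × log₂(0.0233) = 0.1262
  p(3,2)=4/43: -0.0930 × log₂(0.0930) = 0.3187
  p(3,3)=4/43: -0.0930 × log₂(0.0930) = 0.3187
H(X,Y) = 3.8188 bits


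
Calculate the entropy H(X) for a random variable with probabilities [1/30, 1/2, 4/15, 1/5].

H(X) = -Σ p(x) log₂ p(x)
  -1/30 × log₂(1/30) = 0.1636
  -1/2 × log₂(1/2) = 0.5000
  -4/15 × log₂(4/15) = 0.5085
  -1/5 × log₂(1/5) = 0.4644
H(X) = 1.6365 bits


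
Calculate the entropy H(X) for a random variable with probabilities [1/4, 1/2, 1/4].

H(X) = -Σ p(x) log₂ p(x)
  -1/4 × log₂(1/4) = 0.5000
  -1/2 × log₂(1/2) = 0.5000
  -1/4 × log₂(1/4) = 0.5000
H(X) = 1.5000 bits


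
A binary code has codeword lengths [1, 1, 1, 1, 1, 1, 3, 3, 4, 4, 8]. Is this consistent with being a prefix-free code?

Kraft inequality: Σ 2^(-l_i) ≤ 1 for prefix-free code
Calculating: 2^(-1) + 2^(-1) + 2^(-1) + 2^(-1) + 2^(-1) + 2^(-1) + 2^(-3) + 2^(-3) + 2^(-4) + 2^(-4) + 2^(-8)
= 0.5 + 0.5 + 0.5 + 0.5 + 0.5 + 0.5 + 0.125 + 0.125 + 0.0625 + 0.0625 + 0.00390625
= 3.3789
Since 3.3789 > 1, prefix-free code does not exist


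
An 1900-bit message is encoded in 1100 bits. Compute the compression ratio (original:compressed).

Compression ratio = Original / Compressed
= 1900 / 1100 = 1.73:1


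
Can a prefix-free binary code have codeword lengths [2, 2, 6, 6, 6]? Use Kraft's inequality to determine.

Kraft inequality: Σ 2^(-l_i) ≤ 1 for prefix-free code
Calculating: 2^(-2) + 2^(-2) + 2^(-6) + 2^(-6) + 2^(-6)
= 0.25 + 0.25 + 0.015625 + 0.015625 + 0.015625
= 0.5469
Since 0.5469 ≤ 1, prefix-free code exists


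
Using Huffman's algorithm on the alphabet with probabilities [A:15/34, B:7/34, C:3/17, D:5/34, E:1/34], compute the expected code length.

Huffman tree construction:
Combine smallest probabilities repeatedly
Resulting codes:
  A: 0 (length 1)
  B: 10 (length 2)
  C: 110 (length 3)
  D: 1111 (length 4)
  E: 1110 (length 4)
Average length = Σ p(s) × length(s) = 2.0882 bits


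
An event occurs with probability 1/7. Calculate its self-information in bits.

Information content I(x) = -log₂(p(x))
I = -log₂(1/7) = -log₂(0.1429)
I = 2.8074 bits


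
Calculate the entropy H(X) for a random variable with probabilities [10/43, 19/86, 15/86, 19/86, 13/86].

H(X) = -Σ p(x) log₂ p(x)
  -10/43 × log₂(10/43) = 0.4894
  -19/86 × log₂(19/86) = 0.4813
  -15/86 × log₂(15/86) = 0.4394
  -19/86 × log₂(19/86) = 0.4813
  -13/86 × log₂(13/86) = 0.4120
H(X) = 2.3034 bits


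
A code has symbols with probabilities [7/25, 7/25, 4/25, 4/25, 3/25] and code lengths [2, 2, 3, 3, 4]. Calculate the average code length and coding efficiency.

Average length L = Σ p_i × l_i = 2.5600 bits
Entropy H = 2.2415 bits
Efficiency η = H/L × 100% = 87.56%


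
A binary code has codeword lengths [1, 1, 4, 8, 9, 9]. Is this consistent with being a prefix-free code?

Kraft inequality: Σ 2^(-l_i) ≤ 1 for prefix-free code
Calculating: 2^(-1) + 2^(-1) + 2^(-4) + 2^(-8) + 2^(-9) + 2^(-9)
= 0.5 + 0.5 + 0.0625 + 0.00390625 + 0.001953125 + 0.001953125
= 1.0703
Since 1.0703 > 1, prefix-free code does not exist


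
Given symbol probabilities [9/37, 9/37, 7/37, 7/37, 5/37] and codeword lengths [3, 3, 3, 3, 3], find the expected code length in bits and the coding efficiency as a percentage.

Average length L = Σ p_i × l_i = 3.0000 bits
Entropy H = 2.2913 bits
Efficiency η = H/L × 100% = 76.38%


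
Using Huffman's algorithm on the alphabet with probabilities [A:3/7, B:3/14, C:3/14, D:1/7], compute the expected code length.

Huffman tree construction:
Combine smallest probabilities repeatedly
Resulting codes:
  A: 0 (length 1)
  B: 111 (length 3)
  C: 10 (length 2)
  D: 110 (length 3)
Average length = Σ p(s) × length(s) = 1.9286 bits


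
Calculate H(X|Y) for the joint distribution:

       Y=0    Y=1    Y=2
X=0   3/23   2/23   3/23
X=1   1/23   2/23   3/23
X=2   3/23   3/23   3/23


H(X|Y) = Σ_y p(y) H(X|Y=y)
  p(Y=0) = 7/23, H(X|Y=0) = 1.4488
  p(Y=1) = 7/23, H(X|Y=1) = 1.5567
  p(Y=2) = 9/23, H(X|Y=2) = 1.5850
H(X|Y) = 0.3043×1.4488 + 0.3043×1.5567 + 0.3913×1.5850 = 1.5349 bits


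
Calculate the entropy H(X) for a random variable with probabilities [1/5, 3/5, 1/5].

H(X) = -Σ p(x) log₂ p(x)
  -1/5 × log₂(1/5) = 0.4644
  -3/5 × log₂(3/5) = 0.4422
  -1/5 × log₂(1/5) = 0.4644
H(X) = 1.3710 bits


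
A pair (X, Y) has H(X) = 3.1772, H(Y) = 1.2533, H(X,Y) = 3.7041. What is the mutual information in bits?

I(X;Y) = H(X) + H(Y) - H(X,Y)
I(X;Y) = 3.1772 + 1.2533 - 3.7041 = 0.7264 bits


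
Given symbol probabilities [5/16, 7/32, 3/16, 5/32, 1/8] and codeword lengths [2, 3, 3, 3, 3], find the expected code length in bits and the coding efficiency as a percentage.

Average length L = Σ p_i × l_i = 2.6875 bits
Entropy H = 2.2503 bits
Efficiency η = H/L × 100% = 83.73%


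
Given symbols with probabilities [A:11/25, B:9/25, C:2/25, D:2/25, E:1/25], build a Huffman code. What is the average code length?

Huffman tree construction:
Combine smallest probabilities repeatedly
Resulting codes:
  A: 0 (length 1)
  B: 11 (length 2)
  C: 1011 (length 4)
  D: 100 (length 3)
  E: 1010 (length 4)
Average length = Σ p(s) × length(s) = 1.8800 bits


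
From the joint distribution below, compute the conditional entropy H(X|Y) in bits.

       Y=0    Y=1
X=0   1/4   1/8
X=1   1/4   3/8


H(X|Y) = Σ_y p(y) H(X|Y=y)
  p(Y=0) = 1/2, H(X|Y=0) = 1.0000
  p(Y=1) = 1/2, H(X|Y=1) = 0.8113
H(X|Y) = 0.5000×1.0000 + 0.5000×0.8113 = 0.9056 bits


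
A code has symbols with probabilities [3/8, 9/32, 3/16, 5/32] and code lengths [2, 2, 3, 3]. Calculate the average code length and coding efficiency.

Average length L = Σ p_i × l_i = 2.3438 bits
Entropy H = 1.9166 bits
Efficiency η = H/L × 100% = 81.78%


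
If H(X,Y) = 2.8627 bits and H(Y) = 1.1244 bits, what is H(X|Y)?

Chain rule: H(X,Y) = H(X|Y) + H(Y)
H(X|Y) = H(X,Y) - H(Y) = 2.8627 - 1.1244 = 1.7383 bits


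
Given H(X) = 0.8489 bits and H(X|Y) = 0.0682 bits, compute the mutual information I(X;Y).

I(X;Y) = H(X) - H(X|Y)
I(X;Y) = 0.8489 - 0.0682 = 0.7807 bits


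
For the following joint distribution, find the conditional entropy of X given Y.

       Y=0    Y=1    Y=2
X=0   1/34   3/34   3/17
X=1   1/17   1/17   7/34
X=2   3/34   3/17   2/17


H(X|Y) = Σ_y p(y) H(X|Y=y)
  p(Y=0) = 3/17, H(X|Y=0) = 1.4591
  p(Y=1) = 11/34, H(X|Y=1) = 1.4354
  p(Y=2) = 1/2, H(X|Y=2) = 1.5486
H(X|Y) = 0.1765×1.4591 + 0.3235×1.4354 + 0.5000×1.5486 = 1.4962 bits


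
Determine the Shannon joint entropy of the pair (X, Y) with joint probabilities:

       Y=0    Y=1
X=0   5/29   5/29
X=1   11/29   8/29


H(X,Y) = -Σ p(x,y) log₂ p(x,y)
  p(0,0)=5/29: -0.1724 × log₂(0.1724) = 0.4373
  p(0,1)=5/29: -0.1724 × log₂(0.1724) = 0.4373
  p(1,0)=11/29: -0.3793 × log₂(0.3793) = 0.5305
  p(1,1)=8/29: -0.2759 × log₂(0.2759) = 0.5125
H(X,Y) = 1.9175 bits


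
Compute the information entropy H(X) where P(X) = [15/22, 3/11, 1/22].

H(X) = -Σ p(x) log₂ p(x)
  -15/22 × log₂(15/22) = 0.3767
  -3/11 × log₂(3/11) = 0.5112
  -1/22 × log₂(1/22) = 0.2027
H(X) = 1.0907 bits
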